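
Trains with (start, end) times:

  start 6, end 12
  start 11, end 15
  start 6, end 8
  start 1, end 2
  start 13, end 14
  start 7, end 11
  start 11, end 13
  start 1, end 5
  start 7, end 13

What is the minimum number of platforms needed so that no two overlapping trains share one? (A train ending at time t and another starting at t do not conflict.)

starts: [1, 1, 6, 6, 7, 7, 11, 11, 13]
ends:   [2, 5, 8, 11, 12, 13, 13, 14, 15]
s1→1 s1→2 e2→1 e5→0 s6→1 s6→2 s7→3 s7→4  — peak 4.

4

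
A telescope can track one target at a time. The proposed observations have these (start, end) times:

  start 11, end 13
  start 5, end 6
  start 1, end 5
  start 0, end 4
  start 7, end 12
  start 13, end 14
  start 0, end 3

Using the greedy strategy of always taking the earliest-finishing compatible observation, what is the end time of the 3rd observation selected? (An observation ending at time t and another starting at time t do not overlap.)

12

Order by finish time; keep every interval that doesn't clash with the previous kept one.
Sorted by end: (0,3)  (0,4)  (1,5)  (5,6)  (7,12)  (11,13)  (13,14)
take (0,3); take (5,6); take (7,12); skip (11,13); take (13,14).
Selected: (0,3) (5,6) (7,12) (13,14)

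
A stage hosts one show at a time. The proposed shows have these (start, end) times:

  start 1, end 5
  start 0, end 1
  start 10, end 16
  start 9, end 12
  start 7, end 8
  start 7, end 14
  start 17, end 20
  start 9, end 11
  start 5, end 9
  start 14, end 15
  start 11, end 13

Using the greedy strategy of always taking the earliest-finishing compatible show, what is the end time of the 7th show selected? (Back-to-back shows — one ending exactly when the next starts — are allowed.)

20

Order by finish time; keep every interval that doesn't clash with the previous kept one.
Sorted by end: (0,1)  (1,5)  (7,8)  (5,9)  (9,11)  (9,12)  (11,13)  (7,14)  (14,15)  (10,16)  (17,20)
take (0,1); take (1,5); take (7,8); take (9,11); take (11,13); take (14,15); take (17,20).
Selected: (0,1) (1,5) (7,8) (9,11) (11,13) (14,15) (17,20)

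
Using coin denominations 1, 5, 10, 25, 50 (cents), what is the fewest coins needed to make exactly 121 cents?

5

Use the largest denomination that fits, subtract, and repeat.
121 = 2×50 + 2×10 + 1×1
Total coins = 2 + 2 + 1 = 5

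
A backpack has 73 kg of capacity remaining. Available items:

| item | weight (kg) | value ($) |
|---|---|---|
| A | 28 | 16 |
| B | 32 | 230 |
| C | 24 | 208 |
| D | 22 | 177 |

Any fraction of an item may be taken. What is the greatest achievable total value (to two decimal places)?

Sort by value per unit weight and fill in that order.
Order: C (208/24=8.67) > D (177/22=8.05) > B (230/32=7.19) > A (16/28=0.57)
Fill: take C (24 @ 208) → take D (22 @ 177) → take 27/32 of B → 194.06; 73/73 used.
Total value = 579.06

579.06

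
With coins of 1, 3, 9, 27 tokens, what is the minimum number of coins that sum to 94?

94 − 3×27→13 − 1×9→4 − 1×3→1 − 1×1→0
Total coins = 3 + 1 + 1 + 1 = 6

6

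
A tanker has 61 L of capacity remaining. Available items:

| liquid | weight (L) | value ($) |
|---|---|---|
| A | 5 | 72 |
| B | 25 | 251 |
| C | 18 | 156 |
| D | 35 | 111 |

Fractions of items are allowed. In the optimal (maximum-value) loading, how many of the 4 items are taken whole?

Order: A (72/5=14.40) > B (251/25=10.04) > C (156/18=8.67) > D (111/35=3.17)
Fill: take A (5 @ 72) → take B (25 @ 251) → take C (18 @ 156) → take 13/35 of D → 41.23; 61/61 used.
3 item(s) taken whole; one partial (take 13/35 of D).

3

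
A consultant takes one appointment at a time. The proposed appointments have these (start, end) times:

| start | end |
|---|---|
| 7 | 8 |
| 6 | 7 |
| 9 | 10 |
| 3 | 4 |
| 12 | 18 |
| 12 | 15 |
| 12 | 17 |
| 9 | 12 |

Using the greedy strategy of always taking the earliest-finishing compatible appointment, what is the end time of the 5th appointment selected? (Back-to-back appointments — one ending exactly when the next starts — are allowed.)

Sort by end time and greedily take each interval whose start is ≥ the last chosen end.
By end time: (3,4), (6,7), (7,8), (9,10), (9,12), (12,15), (12,17), (12,18).
Pick (3,4); next start ≥ 4 → (6,7); next start ≥ 7 → (7,8); next start ≥ 8 → (9,10); next start ≥ 10 → (12,15).
Selected: (3,4) (6,7) (7,8) (9,10) (12,15)

15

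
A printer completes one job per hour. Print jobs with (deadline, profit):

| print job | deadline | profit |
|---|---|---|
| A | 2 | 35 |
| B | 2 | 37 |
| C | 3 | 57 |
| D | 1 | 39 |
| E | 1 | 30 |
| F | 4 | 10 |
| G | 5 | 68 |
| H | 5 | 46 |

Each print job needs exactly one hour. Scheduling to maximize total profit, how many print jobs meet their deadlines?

Profit order: G=68 C=57 H=46 D=39 B=37 A=35 E=30 F=10
Assign: G→slot 5, C→slot 3, H→slot 4, D→slot 1, B→slot 2, A skipped, E skipped, F skipped.
Slots: [1:D] [2:B] [3:C] [4:H] [5:G]
5 of 8 scheduled.

5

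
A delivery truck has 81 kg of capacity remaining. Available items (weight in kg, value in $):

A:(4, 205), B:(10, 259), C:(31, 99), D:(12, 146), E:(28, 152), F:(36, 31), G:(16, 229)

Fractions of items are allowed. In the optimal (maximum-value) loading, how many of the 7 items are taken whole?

Greedy by value/weight ratio, highest first.
Order: A (205/4=51.25) > B (259/10=25.90) > G (229/16=14.31) > D (146/12=12.17) > E (152/28=5.43) > C (99/31=3.19) > F (31/36=0.86)
Fill: take A (4 @ 205) → take B (10 @ 259) → take G (16 @ 229) → take D (12 @ 146) → take E (28 @ 152) → take 11/31 of C → 35.13; 81/81 used.
5 item(s) taken whole; one partial (take 11/31 of C).

5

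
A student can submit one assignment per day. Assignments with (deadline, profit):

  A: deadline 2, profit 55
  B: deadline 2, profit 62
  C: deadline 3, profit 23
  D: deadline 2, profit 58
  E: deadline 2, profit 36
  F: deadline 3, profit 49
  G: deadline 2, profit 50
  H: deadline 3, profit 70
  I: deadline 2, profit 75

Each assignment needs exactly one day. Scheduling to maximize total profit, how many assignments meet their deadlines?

3

Sort by profit descending; place each in the latest free slot ≤ its deadline.
By profit: I(d2,75), H(d3,70), B(d2,62), D(d2,58), A(d2,55), G(d2,50), F(d3,49), E(d2,36), C(d3,23)
I→slot 2; H→slot 3; B→slot 1; D skipped; A skipped; G skipped; F skipped; E skipped; C skipped.
3 of 9 scheduled.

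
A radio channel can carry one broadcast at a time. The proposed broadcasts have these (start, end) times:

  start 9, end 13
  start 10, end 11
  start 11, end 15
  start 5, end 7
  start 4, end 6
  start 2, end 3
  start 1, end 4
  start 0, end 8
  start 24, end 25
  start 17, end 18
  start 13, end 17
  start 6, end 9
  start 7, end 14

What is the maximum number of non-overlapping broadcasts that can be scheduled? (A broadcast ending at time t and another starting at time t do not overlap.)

By end time: (2,3), (1,4), (4,6), (5,7), (0,8), (6,9), (10,11), (9,13), (7,14), (11,15), (13,17), (17,18), (24,25).
Pick (2,3); next start ≥ 3 → (4,6); next start ≥ 6 → (6,9); next start ≥ 9 → (10,11); next start ≥ 11 → (11,15); next start ≥ 15 → (17,18); next start ≥ 18 → (24,25).
Selected 7 broadcasts.

7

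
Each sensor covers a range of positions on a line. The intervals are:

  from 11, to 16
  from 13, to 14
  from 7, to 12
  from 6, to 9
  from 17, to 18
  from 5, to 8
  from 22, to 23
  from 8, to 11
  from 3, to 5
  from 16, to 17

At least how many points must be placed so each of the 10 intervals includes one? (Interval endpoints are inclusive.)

5

Process intervals by earliest right end; each time one isn't hit yet, stab at its right endpoint.
Sorted: [3,5] [5,8] [6,9] [8,11] [7,12] [13,14] [11,16] [16,17] [17,18] [22,23]
{[3,5],[5,8]} hit by 5; {[6,9],[8,11],[7,12]} hit by 9; {[13,14],[11,16]} hit by 14; {[16,17],[17,18]} hit by 17; {[22,23]} hit by 23.
Points: 5, 9, 14, 17, 23 (5 total).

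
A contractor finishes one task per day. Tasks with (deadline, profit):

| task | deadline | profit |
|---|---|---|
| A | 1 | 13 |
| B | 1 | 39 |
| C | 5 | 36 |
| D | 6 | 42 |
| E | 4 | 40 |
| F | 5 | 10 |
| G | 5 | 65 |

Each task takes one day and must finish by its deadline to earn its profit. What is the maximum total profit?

Take jobs in profit order; each goes to the latest open slot no later than its deadline.
Profit order: G=65 D=42 E=40 B=39 C=36 A=13 F=10
Assign: G→slot 5, D→slot 6, E→slot 4, B→slot 1, C→slot 3, A skipped, F→slot 2.
Slots: [1:B] [2:F] [3:C] [4:E] [5:G] [6:D]
Profit = 39 + 10 + 36 + 40 + 65 + 42 = 232

232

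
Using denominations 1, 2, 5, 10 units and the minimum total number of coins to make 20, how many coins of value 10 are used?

2

Use the largest denomination that fits, subtract, and repeat.
20 − 2×10→0
Count of 10: 2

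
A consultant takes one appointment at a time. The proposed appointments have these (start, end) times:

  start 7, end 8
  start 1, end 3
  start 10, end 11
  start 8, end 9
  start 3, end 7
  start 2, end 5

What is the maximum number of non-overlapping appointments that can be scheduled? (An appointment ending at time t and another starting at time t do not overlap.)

Order by finish time; keep every interval that doesn't clash with the previous kept one.
Sorted by end: (1,3)  (2,5)  (3,7)  (7,8)  (8,9)  (10,11)
take (1,3); take (3,7); take (7,8); take (8,9); take (10,11).
Selected 5 appointments.

5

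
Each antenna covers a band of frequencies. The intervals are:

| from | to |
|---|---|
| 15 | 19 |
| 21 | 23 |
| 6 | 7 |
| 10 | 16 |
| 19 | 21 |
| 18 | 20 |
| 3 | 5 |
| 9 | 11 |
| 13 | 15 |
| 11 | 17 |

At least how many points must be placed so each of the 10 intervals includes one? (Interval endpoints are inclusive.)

Sort by right endpoint; whenever an interval is uncovered, place a point at its right end.
By right end: [3,5]  [6,7]  [9,11]  [13,15]  [10,16]  [11,17]  [15,19]  [18,20]  [19,21]  [21,23]
[3,5] uncovered → point at 5; [6,7] uncovered → point at 7; [9,11] uncovered → point at 11; [13,15] uncovered → point at 15; [18,20] uncovered → point at 20; [21,23] uncovered → point at 23.
Points: 5, 7, 11, 15, 20, 23 (6 total).

6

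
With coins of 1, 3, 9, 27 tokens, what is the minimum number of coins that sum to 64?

64 − 2×27→10 − 1×9→1 − 1×1→0
Total coins = 2 + 1 + 1 = 4

4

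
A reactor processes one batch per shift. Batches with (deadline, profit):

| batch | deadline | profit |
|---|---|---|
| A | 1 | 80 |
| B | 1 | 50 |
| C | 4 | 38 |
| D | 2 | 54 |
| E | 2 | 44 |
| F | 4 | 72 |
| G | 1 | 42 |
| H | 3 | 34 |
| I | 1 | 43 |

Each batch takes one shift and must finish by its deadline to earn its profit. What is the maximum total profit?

By profit: A(d1,80), F(d4,72), D(d2,54), B(d1,50), E(d2,44), I(d1,43), G(d1,42), C(d4,38), H(d3,34)
A→slot 1; F→slot 4; D→slot 2; B skipped; E skipped; I skipped; G skipped; C→slot 3; H skipped.
Profit = 80 + 54 + 38 + 72 = 244

244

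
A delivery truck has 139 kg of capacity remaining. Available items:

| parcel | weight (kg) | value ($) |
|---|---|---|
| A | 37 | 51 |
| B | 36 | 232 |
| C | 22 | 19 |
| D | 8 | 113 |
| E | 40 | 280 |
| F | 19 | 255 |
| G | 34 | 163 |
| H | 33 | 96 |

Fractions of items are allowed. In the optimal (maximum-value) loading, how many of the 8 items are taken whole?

5

Sort by value per unit weight and fill in that order.
Ratios (sorted): D 14.12, F 13.42, E 7.00, B 6.44, G 4.79, H 2.91, A 1.38, C 0.86
take D (8 @ 113); take F (19 @ 255); take E (40 @ 280); take B (36 @ 232); take G (34 @ 163); take 2/33 of H → 5.82. Capacity used 139/139.
5 item(s) taken whole; one partial (take 2/33 of H).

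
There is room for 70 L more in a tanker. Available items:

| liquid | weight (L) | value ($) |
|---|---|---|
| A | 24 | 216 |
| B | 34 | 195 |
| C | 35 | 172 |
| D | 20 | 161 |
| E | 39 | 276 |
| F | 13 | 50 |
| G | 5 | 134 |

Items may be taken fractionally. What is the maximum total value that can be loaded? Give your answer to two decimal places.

659.62

Ratios (sorted): G 26.80, A 9.00, D 8.05, E 7.08, B 5.74, C 4.91, F 3.85
take G (5 @ 134); take A (24 @ 216); take D (20 @ 161); take 21/39 of E → 148.62. Capacity used 70/70.
Total value = 659.62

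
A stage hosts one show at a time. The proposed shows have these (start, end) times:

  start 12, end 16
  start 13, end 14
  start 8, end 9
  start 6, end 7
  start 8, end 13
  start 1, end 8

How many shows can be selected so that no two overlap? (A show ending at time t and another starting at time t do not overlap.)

By end time: (6,7), (1,8), (8,9), (8,13), (13,14), (12,16).
Pick (6,7); next start ≥ 7 → (8,9); next start ≥ 9 → (13,14).
Selected 3 shows.

3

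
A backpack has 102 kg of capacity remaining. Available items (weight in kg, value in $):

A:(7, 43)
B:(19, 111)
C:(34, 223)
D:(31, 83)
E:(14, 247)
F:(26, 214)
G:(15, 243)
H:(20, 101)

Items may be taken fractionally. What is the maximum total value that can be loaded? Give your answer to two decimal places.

1005.05

Greedy by value/weight ratio, highest first.
Ratios (sorted): E 17.64, G 16.20, F 8.23, C 6.56, A 6.14, B 5.84, H 5.05, D 2.68
take E (14 @ 247); take G (15 @ 243); take F (26 @ 214); take C (34 @ 223); take A (7 @ 43); take 6/19 of B → 35.05. Capacity used 102/102.
Total value = 1005.05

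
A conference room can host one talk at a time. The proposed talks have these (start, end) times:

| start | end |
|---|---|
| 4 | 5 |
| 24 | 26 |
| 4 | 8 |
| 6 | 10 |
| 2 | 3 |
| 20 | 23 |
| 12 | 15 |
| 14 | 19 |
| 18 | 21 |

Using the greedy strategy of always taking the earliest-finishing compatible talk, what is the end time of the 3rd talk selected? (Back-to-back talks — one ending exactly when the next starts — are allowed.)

Greedy by earliest finish: after sorting by end time, pick each interval compatible with the last pick.
By end time: (2,3), (4,5), (4,8), (6,10), (12,15), (14,19), (18,21), (20,23), (24,26).
Pick (2,3); next start ≥ 3 → (4,5); next start ≥ 5 → (6,10); next start ≥ 10 → (12,15); next start ≥ 15 → (18,21); next start ≥ 21 → (24,26).
Selected: (2,3) (4,5) (6,10) (12,15) (18,21) (24,26)

10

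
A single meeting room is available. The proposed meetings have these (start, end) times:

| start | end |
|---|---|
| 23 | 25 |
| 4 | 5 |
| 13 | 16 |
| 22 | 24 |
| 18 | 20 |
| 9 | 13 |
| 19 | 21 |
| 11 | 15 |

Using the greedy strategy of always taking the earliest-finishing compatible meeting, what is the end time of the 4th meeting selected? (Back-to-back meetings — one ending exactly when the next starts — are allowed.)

By end time: (4,5), (9,13), (11,15), (13,16), (18,20), (19,21), (22,24), (23,25).
Pick (4,5); next start ≥ 5 → (9,13); next start ≥ 13 → (13,16); next start ≥ 16 → (18,20); next start ≥ 20 → (22,24).
Selected: (4,5) (9,13) (13,16) (18,20) (22,24)

20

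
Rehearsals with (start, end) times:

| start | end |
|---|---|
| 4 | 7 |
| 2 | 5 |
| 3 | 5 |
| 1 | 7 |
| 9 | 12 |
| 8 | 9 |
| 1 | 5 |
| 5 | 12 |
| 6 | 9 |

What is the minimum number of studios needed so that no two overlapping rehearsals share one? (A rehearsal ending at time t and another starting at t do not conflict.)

Count concurrent intervals with a sweep; the peak is the room count.
Events (time:±→running): 1:+→1 1:+→2 2:+→3 3:+→4 4:+→5 … peak 5.

5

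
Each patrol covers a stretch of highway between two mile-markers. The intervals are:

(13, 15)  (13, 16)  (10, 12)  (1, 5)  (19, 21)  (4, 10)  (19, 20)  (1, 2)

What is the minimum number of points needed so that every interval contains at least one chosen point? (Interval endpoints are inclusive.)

Sort by right endpoint; whenever an interval is uncovered, place a point at its right end.
Sorted: [1,2] [1,5] [4,10] [10,12] [13,15] [13,16] [19,20] [19,21]
{[1,2],[1,5]} hit by 2; {[4,10],[10,12]} hit by 10; {[13,15],[13,16]} hit by 15; {[19,20],[19,21]} hit by 20.
Points: 2, 10, 15, 20 (4 total).

4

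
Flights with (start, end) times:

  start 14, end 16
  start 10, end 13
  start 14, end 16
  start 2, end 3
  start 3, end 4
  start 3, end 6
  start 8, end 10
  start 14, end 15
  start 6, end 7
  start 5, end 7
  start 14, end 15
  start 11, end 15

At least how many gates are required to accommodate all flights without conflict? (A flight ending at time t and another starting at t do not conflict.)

5

starts: [2, 3, 3, 5, 6, 8, 10, 11, 14, 14, 14, 14]
ends:   [3, 4, 6, 7, 7, 10, 13, 15, 15, 15, 16, 16]
s2→1 e3→0 s3→1 s3→2 e4→1 s5→2 e6→1 s6→2 e7→1 e7→0 s8→1 e10→0 s10→1 s11→2 e13→1 s14→2 s14→3 s14→4 s14→5  — peak 5.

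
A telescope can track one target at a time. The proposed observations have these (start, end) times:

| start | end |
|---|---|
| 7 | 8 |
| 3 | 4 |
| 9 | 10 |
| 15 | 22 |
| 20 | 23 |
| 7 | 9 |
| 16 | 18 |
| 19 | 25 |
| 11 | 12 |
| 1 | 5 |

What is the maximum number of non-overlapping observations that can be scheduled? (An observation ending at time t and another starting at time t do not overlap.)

6

Order by finish time; keep every interval that doesn't clash with the previous kept one.
By end time: (3,4), (1,5), (7,8), (7,9), (9,10), (11,12), (16,18), (15,22), (20,23), (19,25).
Pick (3,4); next start ≥ 4 → (7,8); next start ≥ 8 → (9,10); next start ≥ 10 → (11,12); next start ≥ 12 → (16,18); next start ≥ 18 → (20,23).
Selected 6 observations.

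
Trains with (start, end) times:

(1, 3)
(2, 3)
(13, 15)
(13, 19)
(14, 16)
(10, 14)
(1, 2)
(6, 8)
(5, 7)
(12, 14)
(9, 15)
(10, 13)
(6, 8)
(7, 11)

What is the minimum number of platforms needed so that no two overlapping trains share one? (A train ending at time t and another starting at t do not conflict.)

The answer is the maximum number of intervals overlapping at any instant.
Events (time:±→running): 1:+→1 1:+→2 2:-→1 2:+→2 3:-→1 3:-→0 5:+→1 6:+→2 6:+→3 7:-→2 7:+→3 8:-→2 8:-→1 9:+→2 10:+→3 10:+→4 11:-→3 12:+→4 13:-→3 13:+→4 13:+→5 … peak 5.

5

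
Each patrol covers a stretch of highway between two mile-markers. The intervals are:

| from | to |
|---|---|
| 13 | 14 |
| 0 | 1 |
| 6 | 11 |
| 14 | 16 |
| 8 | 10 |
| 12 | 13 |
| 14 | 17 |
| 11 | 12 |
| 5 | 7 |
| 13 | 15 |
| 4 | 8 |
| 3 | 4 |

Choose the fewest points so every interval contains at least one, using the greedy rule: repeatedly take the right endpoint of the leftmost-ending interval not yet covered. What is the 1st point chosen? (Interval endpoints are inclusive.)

Sort by right endpoint; whenever an interval is uncovered, place a point at its right end.
By right end: [0,1]  [3,4]  [5,7]  [4,8]  [8,10]  [6,11]  [11,12]  [12,13]  [13,14]  [13,15]  [14,16]  [14,17]
[0,1] uncovered → point at 1; [3,4] uncovered → point at 4; [5,7] uncovered → point at 7; [8,10] uncovered → point at 10; [11,12] uncovered → point at 12; [13,14] uncovered → point at 14.
Points: 1, 4, 7, 10, 12, 14 (6 total).

1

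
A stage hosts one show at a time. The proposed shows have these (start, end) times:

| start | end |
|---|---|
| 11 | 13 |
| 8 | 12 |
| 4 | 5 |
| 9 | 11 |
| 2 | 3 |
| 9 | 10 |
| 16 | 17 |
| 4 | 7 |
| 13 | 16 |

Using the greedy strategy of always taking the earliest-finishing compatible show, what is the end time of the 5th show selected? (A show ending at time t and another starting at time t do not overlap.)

16

Sort by end time and greedily take each interval whose start is ≥ the last chosen end.
By end time: (2,3), (4,5), (4,7), (9,10), (9,11), (8,12), (11,13), (13,16), (16,17).
Pick (2,3); next start ≥ 3 → (4,5); next start ≥ 5 → (9,10); next start ≥ 10 → (11,13); next start ≥ 13 → (13,16); next start ≥ 16 → (16,17).
Selected: (2,3) (4,5) (9,10) (11,13) (13,16) (16,17)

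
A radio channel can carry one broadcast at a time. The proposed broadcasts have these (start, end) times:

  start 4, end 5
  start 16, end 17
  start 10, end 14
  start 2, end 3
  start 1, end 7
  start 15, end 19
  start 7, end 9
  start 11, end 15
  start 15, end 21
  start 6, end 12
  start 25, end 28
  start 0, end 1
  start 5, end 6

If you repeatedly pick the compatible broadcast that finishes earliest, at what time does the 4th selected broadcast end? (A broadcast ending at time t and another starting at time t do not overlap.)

6

Greedy by earliest finish: after sorting by end time, pick each interval compatible with the last pick.
Sorted by end: (0,1)  (2,3)  (4,5)  (5,6)  (1,7)  (7,9)  (6,12)  (10,14)  (11,15)  (16,17)  (15,19)  (15,21)  (25,28)
take (0,1); take (2,3); take (4,5); take (5,6); take (7,9); take (10,14); take (16,17); take (25,28).
Selected: (0,1) (2,3) (4,5) (5,6) (7,9) (10,14) (16,17) (25,28)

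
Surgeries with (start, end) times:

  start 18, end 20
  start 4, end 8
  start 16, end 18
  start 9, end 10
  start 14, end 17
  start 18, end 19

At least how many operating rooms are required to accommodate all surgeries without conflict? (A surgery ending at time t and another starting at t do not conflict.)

2

The answer is the maximum number of intervals overlapping at any instant.
Events (time:±→running): 4:+→1 8:-→0 9:+→1 10:-→0 14:+→1 16:+→2 … peak 2.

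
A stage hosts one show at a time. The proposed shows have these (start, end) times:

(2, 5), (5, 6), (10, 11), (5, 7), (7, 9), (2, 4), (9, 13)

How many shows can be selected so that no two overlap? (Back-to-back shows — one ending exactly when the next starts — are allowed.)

4

Sorted by end: (2,4)  (2,5)  (5,6)  (5,7)  (7,9)  (10,11)  (9,13)
take (2,4); take (5,6); skip (5,7); take (7,9); take (10,11).
Selected 4 shows.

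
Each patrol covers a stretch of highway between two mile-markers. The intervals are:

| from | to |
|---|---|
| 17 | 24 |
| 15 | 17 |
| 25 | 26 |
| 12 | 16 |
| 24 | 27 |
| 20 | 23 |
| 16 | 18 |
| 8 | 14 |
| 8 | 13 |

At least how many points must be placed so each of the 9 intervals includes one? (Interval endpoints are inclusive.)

4

Process intervals by earliest right end; each time one isn't hit yet, stab at its right endpoint.
By right end: [8,13]  [8,14]  [12,16]  [15,17]  [16,18]  [20,23]  [17,24]  [25,26]  [24,27]
[8,13] uncovered → point at 13; [15,17] uncovered → point at 17; [20,23] uncovered → point at 23; [25,26] uncovered → point at 26.
Points: 13, 17, 23, 26 (4 total).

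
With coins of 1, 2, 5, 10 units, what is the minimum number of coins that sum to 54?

7

Use the largest denomination that fits, subtract, and repeat.
54 = 5×10 + 2×2
Total coins = 5 + 2 = 7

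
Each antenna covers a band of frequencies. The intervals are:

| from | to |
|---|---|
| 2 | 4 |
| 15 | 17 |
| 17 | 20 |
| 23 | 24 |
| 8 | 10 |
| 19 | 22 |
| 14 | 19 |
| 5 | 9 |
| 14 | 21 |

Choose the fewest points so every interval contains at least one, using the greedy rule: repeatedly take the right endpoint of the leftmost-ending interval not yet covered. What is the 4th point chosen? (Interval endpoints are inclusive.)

By right end: [2,4]  [5,9]  [8,10]  [15,17]  [14,19]  [17,20]  [14,21]  [19,22]  [23,24]
[2,4] uncovered → point at 4; [5,9] uncovered → point at 9; [15,17] uncovered → point at 17; [19,22] uncovered → point at 22; [23,24] uncovered → point at 24.
Points: 4, 9, 17, 22, 24 (5 total).

22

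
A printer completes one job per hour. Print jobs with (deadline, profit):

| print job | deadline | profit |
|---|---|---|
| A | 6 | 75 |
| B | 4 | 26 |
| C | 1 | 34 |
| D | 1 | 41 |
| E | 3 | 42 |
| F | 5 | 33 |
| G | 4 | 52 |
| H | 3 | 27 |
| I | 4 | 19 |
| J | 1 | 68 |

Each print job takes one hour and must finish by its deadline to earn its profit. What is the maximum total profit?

297

Sort by profit descending; place each in the latest free slot ≤ its deadline.
Profit order: A=75 J=68 G=52 E=42 D=41 C=34 F=33 H=27 B=26 I=19
Assign: A→slot 6, J→slot 1, G→slot 4, E→slot 3, D skipped, C skipped, F→slot 5, H→slot 2, B skipped, I skipped.
Slots: [1:J] [2:H] [3:E] [4:G] [5:F] [6:A]
Profit = 68 + 27 + 42 + 52 + 33 + 75 = 297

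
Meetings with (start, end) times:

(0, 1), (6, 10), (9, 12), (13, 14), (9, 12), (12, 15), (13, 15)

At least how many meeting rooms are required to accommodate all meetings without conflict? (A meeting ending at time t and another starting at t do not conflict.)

Count concurrent intervals with a sweep; the peak is the room count.
starts: [0, 6, 9, 9, 12, 13, 13]
ends:   [1, 10, 12, 12, 14, 15, 15]
s0→1 e1→0 s6→1 s9→2 s9→3  — peak 3.

3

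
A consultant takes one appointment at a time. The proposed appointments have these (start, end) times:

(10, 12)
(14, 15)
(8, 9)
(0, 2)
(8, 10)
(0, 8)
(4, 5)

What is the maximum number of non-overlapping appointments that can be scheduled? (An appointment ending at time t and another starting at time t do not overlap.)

5

Sorted by end: (0,2)  (4,5)  (0,8)  (8,9)  (8,10)  (10,12)  (14,15)
take (0,2); take (4,5); take (8,9); take (10,12); take (14,15).
Selected 5 appointments.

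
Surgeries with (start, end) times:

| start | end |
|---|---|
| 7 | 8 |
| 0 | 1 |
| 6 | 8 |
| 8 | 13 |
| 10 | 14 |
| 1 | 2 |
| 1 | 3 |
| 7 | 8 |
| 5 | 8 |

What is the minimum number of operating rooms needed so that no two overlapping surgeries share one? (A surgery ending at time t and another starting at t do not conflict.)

The answer is the maximum number of intervals overlapping at any instant.
Events (time:±→running): 0:+→1 1:-→0 1:+→1 1:+→2 2:-→1 3:-→0 5:+→1 6:+→2 7:+→3 7:+→4 … peak 4.

4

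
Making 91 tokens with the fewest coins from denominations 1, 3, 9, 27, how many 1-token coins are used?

1

Use the largest denomination that fits, subtract, and repeat.
91 − 3×27→10 − 1×9→1 − 1×1→0
Count of 1: 1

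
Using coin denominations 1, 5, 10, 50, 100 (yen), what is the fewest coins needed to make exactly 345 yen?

345 − 3×100→45 − 4×10→5 − 1×5→0
Total coins = 3 + 4 + 1 = 8

8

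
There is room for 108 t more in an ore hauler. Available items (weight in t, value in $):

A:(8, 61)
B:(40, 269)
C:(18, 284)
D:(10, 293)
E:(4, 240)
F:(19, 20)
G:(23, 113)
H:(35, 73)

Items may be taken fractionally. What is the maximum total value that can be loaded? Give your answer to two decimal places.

1270.43

Greedy by value/weight ratio, highest first.
Ratios (sorted): E 60.00, D 29.30, C 15.78, A 7.62, B 6.72, G 4.91, H 2.09, F 1.05
take E (4 @ 240); take D (10 @ 293); take C (18 @ 284); take A (8 @ 61); take B (40 @ 269); take G (23 @ 113); take 5/35 of H → 10.43. Capacity used 108/108.
Total value = 1270.43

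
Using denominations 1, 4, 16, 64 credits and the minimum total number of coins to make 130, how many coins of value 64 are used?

2

Greedy: take as many of the largest coin as possible, then repeat with the remainder.
130 − 2×64→2 − 2×1→0
Count of 64: 2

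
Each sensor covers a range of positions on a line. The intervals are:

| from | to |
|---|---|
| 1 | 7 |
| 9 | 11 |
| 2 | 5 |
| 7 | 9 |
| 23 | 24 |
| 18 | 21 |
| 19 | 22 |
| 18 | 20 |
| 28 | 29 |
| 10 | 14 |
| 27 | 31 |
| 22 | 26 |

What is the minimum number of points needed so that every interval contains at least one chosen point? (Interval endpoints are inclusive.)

By right end: [2,5]  [1,7]  [7,9]  [9,11]  [10,14]  [18,20]  [18,21]  [19,22]  [23,24]  [22,26]  [28,29]  [27,31]
[2,5] uncovered → point at 5; [7,9] uncovered → point at 9; [10,14] uncovered → point at 14; [18,20] uncovered → point at 20; [23,24] uncovered → point at 24; [28,29] uncovered → point at 29.
Points: 5, 9, 14, 20, 24, 29 (6 total).

6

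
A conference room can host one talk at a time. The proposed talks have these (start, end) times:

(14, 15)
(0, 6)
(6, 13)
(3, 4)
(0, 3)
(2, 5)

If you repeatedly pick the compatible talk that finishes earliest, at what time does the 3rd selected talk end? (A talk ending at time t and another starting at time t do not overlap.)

13

Greedy by earliest finish: after sorting by end time, pick each interval compatible with the last pick.
Sorted by end: (0,3)  (3,4)  (2,5)  (0,6)  (6,13)  (14,15)
take (0,3); take (3,4); skip (2,5); take (6,13); take (14,15).
Selected: (0,3) (3,4) (6,13) (14,15)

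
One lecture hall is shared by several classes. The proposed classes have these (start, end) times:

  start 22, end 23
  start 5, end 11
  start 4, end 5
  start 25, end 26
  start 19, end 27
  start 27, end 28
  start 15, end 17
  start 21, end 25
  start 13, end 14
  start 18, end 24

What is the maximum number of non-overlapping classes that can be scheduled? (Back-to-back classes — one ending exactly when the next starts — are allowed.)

By end time: (4,5), (5,11), (13,14), (15,17), (22,23), (18,24), (21,25), (25,26), (19,27), (27,28).
Pick (4,5); next start ≥ 5 → (5,11); next start ≥ 11 → (13,14); next start ≥ 14 → (15,17); next start ≥ 17 → (22,23); next start ≥ 23 → (25,26); next start ≥ 26 → (27,28).
Selected 7 classes.

7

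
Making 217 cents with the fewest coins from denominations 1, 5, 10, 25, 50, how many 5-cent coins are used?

1

Use the largest denomination that fits, subtract, and repeat.
217 = 4×50 + 1×10 + 1×5 + 2×1
Count of 5: 1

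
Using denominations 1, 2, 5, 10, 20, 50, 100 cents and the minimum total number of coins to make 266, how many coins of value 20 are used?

266 = 2×100 + 1×50 + 1×10 + 1×5 + 1×1
Count of 20: 0

0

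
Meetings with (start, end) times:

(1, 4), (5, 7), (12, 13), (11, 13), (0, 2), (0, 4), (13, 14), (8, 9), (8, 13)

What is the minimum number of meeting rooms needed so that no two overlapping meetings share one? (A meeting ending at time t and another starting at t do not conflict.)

Count concurrent intervals with a sweep; the peak is the room count.
starts: [0, 0, 1, 5, 8, 8, 11, 12, 13]
ends:   [2, 4, 4, 7, 9, 13, 13, 13, 14]
s0→1 s0→2 s1→3  — peak 3.

3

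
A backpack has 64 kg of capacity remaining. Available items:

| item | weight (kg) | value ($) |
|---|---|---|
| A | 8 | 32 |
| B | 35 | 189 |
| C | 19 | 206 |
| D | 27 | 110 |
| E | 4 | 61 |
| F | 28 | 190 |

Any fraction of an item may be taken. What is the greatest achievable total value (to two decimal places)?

Ratios (sorted): E 15.25, C 10.84, F 6.79, B 5.40, D 4.07, A 4.00
take E (4 @ 61); take C (19 @ 206); take F (28 @ 190); take 13/35 of B → 70.20. Capacity used 64/64.
Total value = 527.20

527.20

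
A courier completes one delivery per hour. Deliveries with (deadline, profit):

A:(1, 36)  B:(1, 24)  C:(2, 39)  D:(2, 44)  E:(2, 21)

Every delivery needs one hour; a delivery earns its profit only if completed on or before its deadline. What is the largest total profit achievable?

83

Sort by profit descending; place each in the latest free slot ≤ its deadline.
By profit: D(d2,44), C(d2,39), A(d1,36), B(d1,24), E(d2,21)
D→slot 2; C→slot 1; A skipped; B skipped; E skipped.
Profit = 39 + 44 = 83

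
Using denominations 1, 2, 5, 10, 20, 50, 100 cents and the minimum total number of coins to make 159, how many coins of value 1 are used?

159 − 1×100→59 − 1×50→9 − 1×5→4 − 2×2→0
Count of 1: 0

0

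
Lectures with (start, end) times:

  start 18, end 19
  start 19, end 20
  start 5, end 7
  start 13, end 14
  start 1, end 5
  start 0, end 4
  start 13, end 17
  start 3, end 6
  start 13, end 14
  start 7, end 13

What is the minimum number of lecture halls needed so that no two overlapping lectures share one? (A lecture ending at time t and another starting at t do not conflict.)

Events (time:±→running): 0:+→1 1:+→2 3:+→3 … peak 3.

3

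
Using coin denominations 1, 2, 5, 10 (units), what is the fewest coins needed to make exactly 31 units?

4

31 − 3×10→1 − 1×1→0
Total coins = 3 + 1 = 4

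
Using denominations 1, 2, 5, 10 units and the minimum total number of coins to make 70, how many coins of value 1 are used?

Use the largest denomination that fits, subtract, and repeat.
70 = 7×10
Count of 1: 0

0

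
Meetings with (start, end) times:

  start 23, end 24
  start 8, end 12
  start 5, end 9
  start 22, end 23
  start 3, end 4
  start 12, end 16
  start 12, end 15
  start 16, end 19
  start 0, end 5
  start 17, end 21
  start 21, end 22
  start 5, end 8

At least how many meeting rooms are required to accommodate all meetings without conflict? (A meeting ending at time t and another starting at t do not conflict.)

2

The answer is the maximum number of intervals overlapping at any instant.
starts: [0, 3, 5, 5, 8, 12, 12, 16, 17, 21, 22, 23]
ends:   [4, 5, 8, 9, 12, 15, 16, 19, 21, 22, 23, 24]
s0→1 s3→2  — peak 2.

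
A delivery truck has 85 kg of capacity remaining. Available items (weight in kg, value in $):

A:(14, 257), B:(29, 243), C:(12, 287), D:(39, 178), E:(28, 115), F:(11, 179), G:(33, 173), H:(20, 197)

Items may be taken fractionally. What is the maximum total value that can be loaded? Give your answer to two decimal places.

Ratios (sorted): C 23.92, A 18.36, F 16.27, H 9.85, B 8.38, G 5.24, D 4.56, E 4.11
take C (12 @ 287); take A (14 @ 257); take F (11 @ 179); take H (20 @ 197); take 28/29 of B → 234.62. Capacity used 85/85.
Total value = 1154.62

1154.62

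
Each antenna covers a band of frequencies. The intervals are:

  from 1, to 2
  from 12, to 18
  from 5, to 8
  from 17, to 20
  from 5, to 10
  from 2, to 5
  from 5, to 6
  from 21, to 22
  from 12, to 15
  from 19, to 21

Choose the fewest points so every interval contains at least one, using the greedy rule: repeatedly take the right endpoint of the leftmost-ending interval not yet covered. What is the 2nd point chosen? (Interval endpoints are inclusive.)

6

Process intervals by earliest right end; each time one isn't hit yet, stab at its right endpoint.
Sorted: [1,2] [2,5] [5,6] [5,8] [5,10] [12,15] [12,18] [17,20] [19,21] [21,22]
{[1,2],[2,5]} hit by 2; {[5,6],[5,8],[5,10]} hit by 6; {[12,15],[12,18]} hit by 15; {[17,20],[19,21]} hit by 20; {[21,22]} hit by 22.
Points: 2, 6, 15, 20, 22 (5 total).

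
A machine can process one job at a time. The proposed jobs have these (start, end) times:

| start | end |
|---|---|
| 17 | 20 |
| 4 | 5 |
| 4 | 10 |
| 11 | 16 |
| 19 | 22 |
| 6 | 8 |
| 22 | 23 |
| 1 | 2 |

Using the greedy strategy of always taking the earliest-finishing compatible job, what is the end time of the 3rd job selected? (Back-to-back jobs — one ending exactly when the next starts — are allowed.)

Sorted by end: (1,2)  (4,5)  (6,8)  (4,10)  (11,16)  (17,20)  (19,22)  (22,23)
take (1,2); take (4,5); take (6,8); skip (4,10); take (11,16); take (17,20); take (22,23).
Selected: (1,2) (4,5) (6,8) (11,16) (17,20) (22,23)

8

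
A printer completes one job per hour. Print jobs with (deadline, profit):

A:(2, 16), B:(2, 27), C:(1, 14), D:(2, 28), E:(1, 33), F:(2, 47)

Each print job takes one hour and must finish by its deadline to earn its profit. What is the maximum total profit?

80

Sort by profit descending; place each in the latest free slot ≤ its deadline.
Profit order: F=47 E=33 D=28 B=27 A=16 C=14
Assign: F→slot 2, E→slot 1, D skipped, B skipped, A skipped, C skipped.
Slots: [1:E] [2:F]
Profit = 33 + 47 = 80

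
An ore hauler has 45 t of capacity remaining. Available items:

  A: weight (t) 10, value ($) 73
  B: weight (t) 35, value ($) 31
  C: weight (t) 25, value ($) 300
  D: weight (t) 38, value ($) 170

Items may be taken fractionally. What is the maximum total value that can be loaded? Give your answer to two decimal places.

Sort by value per unit weight and fill in that order.
Order: C (300/25=12.00) > A (73/10=7.30) > D (170/38=4.47) > B (31/35=0.89)
Fill: take C (25 @ 300) → take A (10 @ 73) → take 10/38 of D → 44.74; 45/45 used.
Total value = 417.74

417.74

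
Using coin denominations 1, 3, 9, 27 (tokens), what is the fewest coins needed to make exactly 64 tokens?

Greedy: take as many of the largest coin as possible, then repeat with the remainder.
64 = 2×27 + 1×9 + 1×1
Total coins = 2 + 1 + 1 = 4

4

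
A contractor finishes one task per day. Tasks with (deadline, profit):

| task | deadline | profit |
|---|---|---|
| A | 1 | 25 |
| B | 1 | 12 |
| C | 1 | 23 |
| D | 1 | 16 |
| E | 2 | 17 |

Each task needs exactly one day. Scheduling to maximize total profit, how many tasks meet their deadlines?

Take jobs in profit order; each goes to the latest open slot no later than its deadline.
Profit order: A=25 C=23 E=17 D=16 B=12
Assign: A→slot 1, C skipped, E→slot 2, D skipped, B skipped.
Slots: [1:A] [2:E]
2 of 5 scheduled.

2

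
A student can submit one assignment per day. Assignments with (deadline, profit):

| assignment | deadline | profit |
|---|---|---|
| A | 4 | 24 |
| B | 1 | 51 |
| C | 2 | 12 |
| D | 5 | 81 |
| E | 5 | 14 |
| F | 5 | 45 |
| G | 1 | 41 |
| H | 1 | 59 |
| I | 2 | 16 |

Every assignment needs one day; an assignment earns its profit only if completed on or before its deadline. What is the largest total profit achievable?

By profit: D(d5,81), H(d1,59), B(d1,51), F(d5,45), G(d1,41), A(d4,24), I(d2,16), E(d5,14), C(d2,12)
D→slot 5; H→slot 1; B skipped; F→slot 4; G skipped; A→slot 3; I→slot 2; E skipped; C skipped.
Profit = 59 + 16 + 24 + 45 + 81 = 225

225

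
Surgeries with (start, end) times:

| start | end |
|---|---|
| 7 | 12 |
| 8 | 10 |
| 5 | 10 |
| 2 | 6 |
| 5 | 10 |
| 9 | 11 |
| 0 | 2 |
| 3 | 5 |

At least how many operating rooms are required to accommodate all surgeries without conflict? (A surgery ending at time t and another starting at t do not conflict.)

Count concurrent intervals with a sweep; the peak is the room count.
Events (time:±→running): 0:+→1 2:-→0 2:+→1 3:+→2 5:-→1 5:+→2 5:+→3 6:-→2 7:+→3 8:+→4 9:+→5 … peak 5.

5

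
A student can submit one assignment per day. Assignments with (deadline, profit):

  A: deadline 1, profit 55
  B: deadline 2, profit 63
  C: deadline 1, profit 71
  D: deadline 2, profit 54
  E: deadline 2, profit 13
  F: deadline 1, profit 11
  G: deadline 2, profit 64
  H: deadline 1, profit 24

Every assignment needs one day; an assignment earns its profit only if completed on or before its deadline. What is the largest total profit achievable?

Take jobs in profit order; each goes to the latest open slot no later than its deadline.
By profit: C(d1,71), G(d2,64), B(d2,63), A(d1,55), D(d2,54), H(d1,24), E(d2,13), F(d1,11)
C→slot 1; G→slot 2; B skipped; A skipped; D skipped; H skipped; E skipped; F skipped.
Profit = 71 + 64 = 135

135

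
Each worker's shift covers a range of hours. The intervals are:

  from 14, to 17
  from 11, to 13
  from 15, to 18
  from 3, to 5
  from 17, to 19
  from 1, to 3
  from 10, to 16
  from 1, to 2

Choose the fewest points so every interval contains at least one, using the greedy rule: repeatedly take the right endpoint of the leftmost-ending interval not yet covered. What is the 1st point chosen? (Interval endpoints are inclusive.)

Process intervals by earliest right end; each time one isn't hit yet, stab at its right endpoint.
By right end: [1,2]  [1,3]  [3,5]  [11,13]  [10,16]  [14,17]  [15,18]  [17,19]
[1,2] uncovered → point at 2; [3,5] uncovered → point at 5; [11,13] uncovered → point at 13; [14,17] uncovered → point at 17.
Points: 2, 5, 13, 17 (4 total).

2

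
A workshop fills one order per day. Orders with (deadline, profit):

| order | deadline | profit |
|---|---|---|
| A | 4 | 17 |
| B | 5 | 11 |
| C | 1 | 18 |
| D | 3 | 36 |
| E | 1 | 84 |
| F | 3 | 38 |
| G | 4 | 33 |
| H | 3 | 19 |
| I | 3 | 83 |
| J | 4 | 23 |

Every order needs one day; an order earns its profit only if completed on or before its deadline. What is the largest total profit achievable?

Take jobs in profit order; each goes to the latest open slot no later than its deadline.
Profit order: E=84 I=83 F=38 D=36 G=33 J=23 H=19 C=18 A=17 B=11
Assign: E→slot 1, I→slot 3, F→slot 2, D skipped, G→slot 4, J skipped, H skipped, C skipped, A skipped, B→slot 5.
Slots: [1:E] [2:F] [3:I] [4:G] [5:B]
Profit = 84 + 38 + 83 + 33 + 11 = 249

249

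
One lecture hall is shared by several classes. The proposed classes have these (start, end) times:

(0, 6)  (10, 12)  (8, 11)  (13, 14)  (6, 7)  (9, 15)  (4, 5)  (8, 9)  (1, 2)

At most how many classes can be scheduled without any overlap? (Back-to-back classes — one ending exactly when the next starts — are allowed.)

6

Order by finish time; keep every interval that doesn't clash with the previous kept one.
Sorted by end: (1,2)  (4,5)  (0,6)  (6,7)  (8,9)  (8,11)  (10,12)  (13,14)  (9,15)
take (1,2); take (4,5); take (6,7); take (8,9); skip (8,11); take (10,12); take (13,14); skip (9,15).
Selected 6 classes.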